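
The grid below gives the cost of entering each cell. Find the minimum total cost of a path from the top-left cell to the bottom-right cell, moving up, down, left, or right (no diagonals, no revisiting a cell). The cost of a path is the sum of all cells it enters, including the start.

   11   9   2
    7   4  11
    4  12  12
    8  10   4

44

Path [0,0] -> [1,0] -> [2,0] -> [3,0] -> [3,1] -> [3,2]: 11 + 7 + 4 + 8 + 10 + 4 = 44.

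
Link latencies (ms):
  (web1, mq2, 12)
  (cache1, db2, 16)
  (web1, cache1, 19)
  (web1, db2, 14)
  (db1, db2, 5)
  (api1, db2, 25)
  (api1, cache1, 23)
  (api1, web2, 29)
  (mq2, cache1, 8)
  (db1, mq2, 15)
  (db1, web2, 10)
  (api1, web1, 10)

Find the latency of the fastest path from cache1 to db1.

21

Comparing a few candidate routes:
cache1 - mq2 - db1: 8 + 15 = 23
cache1 - mq2 - web1 - db2 - db1: 8 + 12 + 14 + 5 = 39
cache1 - db2 - db1: 16 + 5 = 21
cache1 - web1 - mq2 - db1: 19 + 12 + 15 = 46
cache1 - web1 - db2 - db1: 19 + 14 + 5 = 38
Best route has total 21 ms.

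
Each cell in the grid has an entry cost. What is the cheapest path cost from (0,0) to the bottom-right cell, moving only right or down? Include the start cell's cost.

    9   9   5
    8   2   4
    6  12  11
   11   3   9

Take (0,0)→(1,0)→(1,1)→(1,2)→(2,2)→(3,2) for a total of 9 + 8 + 2 + 4 + 11 + 9 = 43.
(Top row then right column would cost 47.)

43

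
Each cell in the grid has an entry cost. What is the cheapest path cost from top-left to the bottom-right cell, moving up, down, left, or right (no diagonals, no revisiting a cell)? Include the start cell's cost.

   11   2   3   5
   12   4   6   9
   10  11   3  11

36

Best path: [0,0] [0,1] [0,2] [1,2] [2,2] [2,3]
Cost: 11 + 2 + 3 + 6 + 3 + 11 = 36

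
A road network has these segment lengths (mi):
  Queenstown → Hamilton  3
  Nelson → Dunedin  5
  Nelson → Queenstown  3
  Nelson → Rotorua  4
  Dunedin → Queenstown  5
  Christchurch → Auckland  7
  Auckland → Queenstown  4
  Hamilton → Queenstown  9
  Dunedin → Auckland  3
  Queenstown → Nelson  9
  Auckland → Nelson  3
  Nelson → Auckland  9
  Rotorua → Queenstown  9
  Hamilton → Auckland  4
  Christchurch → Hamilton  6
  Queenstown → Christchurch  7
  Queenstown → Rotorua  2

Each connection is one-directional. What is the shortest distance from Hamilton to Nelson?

A few of the Hamilton→Nelson routes:
Hamilton - Auckland - Queenstown - Nelson: 4 + 4 + 9 = 17
Hamilton - Queenstown - Nelson: 9 + 9 = 18
Hamilton - Auckland - Nelson: 4 + 3 = 7
Best route has total 7 mi.

7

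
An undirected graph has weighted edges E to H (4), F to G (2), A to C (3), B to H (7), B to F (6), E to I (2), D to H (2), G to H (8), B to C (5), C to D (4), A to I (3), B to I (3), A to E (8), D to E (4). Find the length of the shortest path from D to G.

10

Some routes from D to G:
D -> E -> H -> G: 4 + 4 + 8 = 16
D -> H -> B -> F -> G: 2 + 7 + 6 + 2 = 17
D -> C -> B -> F -> G: 4 + 5 + 6 + 2 = 17
D -> H -> G: 2 + 8 = 10
D -> E -> I -> B -> F -> G: 4 + 2 + 3 + 6 + 2 = 17
Shortest: 10.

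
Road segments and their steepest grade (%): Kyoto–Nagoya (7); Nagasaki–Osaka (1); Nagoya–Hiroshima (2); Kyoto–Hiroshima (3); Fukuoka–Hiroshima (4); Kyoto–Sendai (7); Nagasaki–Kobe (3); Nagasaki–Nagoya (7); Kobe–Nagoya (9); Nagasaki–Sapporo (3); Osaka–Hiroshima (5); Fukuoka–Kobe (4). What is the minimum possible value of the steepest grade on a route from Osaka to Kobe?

Comparing a few candidate routes:
Osaka - Hiroshima - Kyoto - Nagoya - Nagasaki - Kobe: max(5, 3, 7, 7, 3) = 7
Osaka - Hiroshima - Fukuoka - Kobe: max(5, 4, 4) = 5
Osaka - Hiroshima - Nagoya - Nagasaki - Kobe: max(5, 2, 7, 3) = 7
Osaka - Nagasaki - Kobe: max(1, 3) = 3
The minimum achievable maximum is 3%.

3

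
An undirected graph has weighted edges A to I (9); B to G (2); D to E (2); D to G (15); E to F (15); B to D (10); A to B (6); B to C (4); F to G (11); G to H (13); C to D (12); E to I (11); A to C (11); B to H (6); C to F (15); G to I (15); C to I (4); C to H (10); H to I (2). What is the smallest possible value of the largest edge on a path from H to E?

Some routes from H to E:
H-I-C-B-D-E: max(2, 4, 4, 10, 2) = 10
H-C-B-A-I-E: max(10, 4, 6, 9, 11) = 11
H-C-B-D-E: max(10, 4, 10, 2) = 10
H-C-I-A-B-D-E: max(10, 4, 9, 6, 10, 2) = 10
H-B-D-E: max(6, 10, 2) = 10
H-I-A-B-D-E: max(2, 9, 6, 10, 2) = 10
Smallest bottleneck: 10.

10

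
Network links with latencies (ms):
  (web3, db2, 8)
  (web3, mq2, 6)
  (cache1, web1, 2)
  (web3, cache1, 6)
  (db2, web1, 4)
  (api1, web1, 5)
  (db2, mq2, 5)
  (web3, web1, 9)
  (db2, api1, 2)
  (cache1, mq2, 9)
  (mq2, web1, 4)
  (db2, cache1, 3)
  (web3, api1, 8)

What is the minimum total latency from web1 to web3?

Comparing a few candidate routes:
web1 - web3: 9
web1 - mq2 - web3: 4 + 6 = 10
web1 - cache1 - web3: 2 + 6 = 8
Best route has total 8 ms.

8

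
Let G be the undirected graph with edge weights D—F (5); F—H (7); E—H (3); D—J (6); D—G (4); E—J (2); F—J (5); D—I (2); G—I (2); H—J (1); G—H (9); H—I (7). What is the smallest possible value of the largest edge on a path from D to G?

2

A few of the D→G routes:
D-G: max(4) = 4
D-J-E-H-I-G: max(6, 2, 3, 7, 2) = 7
D-I-G: max(2, 2) = 2
The minimum achievable maximum is 2.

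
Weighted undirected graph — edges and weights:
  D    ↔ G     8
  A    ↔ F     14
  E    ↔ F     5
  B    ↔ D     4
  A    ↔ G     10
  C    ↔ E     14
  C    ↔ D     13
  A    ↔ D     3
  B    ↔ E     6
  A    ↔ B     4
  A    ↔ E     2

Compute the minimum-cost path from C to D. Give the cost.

Some routes from C to D:
C - E - A - B - D: 14 + 2 + 4 + 4 = 24
C - D: 13
C - E - B - A - D: 14 + 6 + 4 + 3 = 27
C - E - B - D: 14 + 6 + 4 = 24
C - E - A - D: 14 + 2 + 3 = 19
The minimum is 13.

13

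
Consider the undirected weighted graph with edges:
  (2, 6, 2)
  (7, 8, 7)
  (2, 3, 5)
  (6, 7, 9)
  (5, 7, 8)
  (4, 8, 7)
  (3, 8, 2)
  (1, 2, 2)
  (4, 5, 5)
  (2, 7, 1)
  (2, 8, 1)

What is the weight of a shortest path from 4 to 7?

A few of the 4→7 routes:
4-8-2-7: 7 + 1 + 1 = 9
4-8-7: 7 + 7 = 14
4-8-3-2-7: 7 + 2 + 5 + 1 = 15
4-5-7: 5 + 8 = 13
The minimum is 9.

9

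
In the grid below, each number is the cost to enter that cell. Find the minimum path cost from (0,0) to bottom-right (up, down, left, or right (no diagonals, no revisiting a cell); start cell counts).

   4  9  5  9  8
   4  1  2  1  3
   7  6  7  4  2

Cheapest: r0c0→r1c0→r1c1→r1c2→r1c3→r1c4→r2c4
  4 + 4 + 1 + 2 + 1 + 3 + 2 = 17

17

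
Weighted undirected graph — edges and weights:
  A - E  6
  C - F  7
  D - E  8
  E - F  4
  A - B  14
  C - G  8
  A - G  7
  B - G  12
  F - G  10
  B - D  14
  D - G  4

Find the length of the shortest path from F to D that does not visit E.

Comparing a few candidate routes:
F→G→B→D: 10 + 12 + 14 = 36
F→C→G→D: 7 + 8 + 4 = 19
F→C→G→B→D: 7 + 8 + 12 + 14 = 41
F→G→D: 10 + 4 = 14
The minimum is 14.

14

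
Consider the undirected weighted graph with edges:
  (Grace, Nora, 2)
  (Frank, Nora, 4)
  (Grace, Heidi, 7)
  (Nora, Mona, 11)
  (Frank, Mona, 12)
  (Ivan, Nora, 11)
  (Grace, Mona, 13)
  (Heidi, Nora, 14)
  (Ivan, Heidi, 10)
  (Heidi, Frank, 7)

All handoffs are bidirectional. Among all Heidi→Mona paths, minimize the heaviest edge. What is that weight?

11

Checking several routes:
Heidi-Grace-Nora-Mona: max(7, 2, 11) = 11
Heidi-Frank-Nora-Mona: max(7, 4, 11) = 11
Heidi-Ivan-Nora-Mona: max(10, 11, 11) = 11
The minimum achievable maximum is 11.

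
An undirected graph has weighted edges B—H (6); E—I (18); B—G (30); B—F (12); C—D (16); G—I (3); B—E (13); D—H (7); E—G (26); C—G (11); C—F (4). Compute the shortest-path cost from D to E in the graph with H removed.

45

Comparing a few candidate routes:
D -> C -> F -> B -> E: 16 + 4 + 12 + 13 = 45
D -> C -> G -> E: 16 + 11 + 26 = 53
D -> C -> G -> I -> E: 16 + 11 + 3 + 18 = 48
D -> C -> F -> B -> G -> I -> E: 16 + 4 + 12 + 30 + 3 + 18 = 83
D -> C -> G -> B -> E: 16 + 11 + 30 + 13 = 70
Shortest: 45.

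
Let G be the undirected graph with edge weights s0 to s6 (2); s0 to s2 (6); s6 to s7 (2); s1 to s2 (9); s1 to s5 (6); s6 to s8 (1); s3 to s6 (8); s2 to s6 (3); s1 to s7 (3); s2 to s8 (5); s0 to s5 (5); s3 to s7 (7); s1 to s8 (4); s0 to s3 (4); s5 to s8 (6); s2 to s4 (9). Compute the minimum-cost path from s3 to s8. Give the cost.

Some routes from s3 to s8:
s3→s7→s6→s8: 7 + 2 + 1 = 10
s3→s6→s8: 8 + 1 = 9
s3→s0→s6→s8: 4 + 2 + 1 = 7
Best route has total 7.

7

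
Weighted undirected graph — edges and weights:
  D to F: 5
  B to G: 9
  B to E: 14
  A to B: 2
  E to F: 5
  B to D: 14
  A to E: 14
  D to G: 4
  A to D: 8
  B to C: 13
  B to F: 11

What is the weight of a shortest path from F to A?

Some routes from F to A:
F → B → A: 11 + 2 = 13
F → D → B → A: 5 + 14 + 2 = 21
F → D → A: 5 + 8 = 13
F → D → G → B → A: 5 + 4 + 9 + 2 = 20
F → E → A: 5 + 14 = 19
Best route has total 13.

13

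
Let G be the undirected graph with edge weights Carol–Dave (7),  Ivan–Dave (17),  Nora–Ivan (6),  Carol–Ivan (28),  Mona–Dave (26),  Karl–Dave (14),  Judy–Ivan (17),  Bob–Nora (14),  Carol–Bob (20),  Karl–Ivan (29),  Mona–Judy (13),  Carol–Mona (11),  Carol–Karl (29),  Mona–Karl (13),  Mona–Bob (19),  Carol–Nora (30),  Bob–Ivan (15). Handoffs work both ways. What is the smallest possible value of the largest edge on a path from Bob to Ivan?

Comparing a few candidate routes:
Bob - Ivan: max(15) = 15
Bob - Nora - Ivan: max(14, 6) = 14
Bob - Mona - Judy - Ivan: max(19, 13, 17) = 19
Bob - Mona - Karl - Dave - Ivan: max(19, 13, 14, 17) = 19
Best route has worst link 14.

14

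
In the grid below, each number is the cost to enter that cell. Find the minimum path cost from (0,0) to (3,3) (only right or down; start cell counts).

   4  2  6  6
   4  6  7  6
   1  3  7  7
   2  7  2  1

Cheapest: r0c0 → r1c0 → r2c0 → r3c0 → r3c1 → r3c2 → r3c3
  4 + 4 + 1 + 2 + 7 + 2 + 1 = 21

21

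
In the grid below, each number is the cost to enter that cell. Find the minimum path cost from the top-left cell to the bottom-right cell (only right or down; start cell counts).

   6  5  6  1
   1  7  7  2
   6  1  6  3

Path r0c0 r0c1 r0c2 r0c3 r1c3 r2c3: 6 + 5 + 6 + 1 + 2 + 3 = 23.

23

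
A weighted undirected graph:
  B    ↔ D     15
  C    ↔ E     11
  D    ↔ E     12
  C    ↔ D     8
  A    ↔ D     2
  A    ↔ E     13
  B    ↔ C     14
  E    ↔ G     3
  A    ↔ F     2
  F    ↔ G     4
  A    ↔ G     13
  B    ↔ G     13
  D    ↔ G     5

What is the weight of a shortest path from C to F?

A few of the C→F routes:
C - E - G - F: 11 + 3 + 4 = 18
C - D - G - F: 8 + 5 + 4 = 17
C - E - G - D - A - F: 11 + 3 + 5 + 2 + 2 = 23
C - D - A - F: 8 + 2 + 2 = 12
The minimum is 12.

12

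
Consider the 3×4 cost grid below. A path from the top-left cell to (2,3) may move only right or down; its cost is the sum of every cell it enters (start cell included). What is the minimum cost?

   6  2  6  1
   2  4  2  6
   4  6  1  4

19

Cheapest: r0c0 r0c1 r1c1 r1c2 r2c2 r2c3
  6 + 2 + 4 + 2 + 1 + 4 = 19
(Top row then right column would cost 25.)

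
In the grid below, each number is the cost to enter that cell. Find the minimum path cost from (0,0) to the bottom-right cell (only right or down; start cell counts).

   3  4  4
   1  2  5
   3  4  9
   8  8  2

Path (0,0)→(1,0)→(1,1)→(2,1)→(3,1)→(3,2): 3 + 1 + 2 + 4 + 8 + 2 = 20.
(Top row then right column would cost 27.)

20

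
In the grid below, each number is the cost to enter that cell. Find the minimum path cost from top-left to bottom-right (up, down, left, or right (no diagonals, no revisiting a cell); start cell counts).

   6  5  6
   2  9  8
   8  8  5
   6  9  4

33

Cheapest: r0c0 → r1c0 → r2c0 → r2c1 → r2c2 → r3c2
  6 + 2 + 8 + 8 + 5 + 4 = 33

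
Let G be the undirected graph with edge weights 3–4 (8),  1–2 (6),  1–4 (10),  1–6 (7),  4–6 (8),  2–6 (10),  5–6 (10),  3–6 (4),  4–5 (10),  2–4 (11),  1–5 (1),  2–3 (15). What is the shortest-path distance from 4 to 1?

10

A few of the 4→1 routes:
4 -> 5 -> 1: 10 + 1 = 11
4 -> 6 -> 5 -> 1: 8 + 10 + 1 = 19
4 -> 3 -> 6 -> 1: 8 + 4 + 7 = 19
4 -> 6 -> 1: 8 + 7 = 15
4 -> 2 -> 1: 11 + 6 = 17
4 -> 1: 10
Shortest: 10.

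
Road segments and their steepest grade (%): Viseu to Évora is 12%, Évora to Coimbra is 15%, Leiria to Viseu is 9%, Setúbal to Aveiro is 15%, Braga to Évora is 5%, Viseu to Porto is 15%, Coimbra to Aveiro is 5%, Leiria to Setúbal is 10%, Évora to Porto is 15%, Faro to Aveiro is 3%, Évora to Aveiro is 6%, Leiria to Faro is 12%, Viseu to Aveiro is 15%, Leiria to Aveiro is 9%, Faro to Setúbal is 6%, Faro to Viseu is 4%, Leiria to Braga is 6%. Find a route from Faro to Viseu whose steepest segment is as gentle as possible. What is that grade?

Some routes from Faro to Viseu:
Faro - Aveiro - Évora - Braga - Leiria - Viseu: max(3, 6, 5, 6, 9) = 9
Faro - Setúbal - Leiria - Viseu: max(6, 10, 9) = 10
Faro - Viseu: max(4) = 4
Faro - Leiria - Viseu: max(12, 9) = 12
Faro - Aveiro - Leiria - Viseu: max(3, 9, 9) = 9
Best route has worst link 4%.

4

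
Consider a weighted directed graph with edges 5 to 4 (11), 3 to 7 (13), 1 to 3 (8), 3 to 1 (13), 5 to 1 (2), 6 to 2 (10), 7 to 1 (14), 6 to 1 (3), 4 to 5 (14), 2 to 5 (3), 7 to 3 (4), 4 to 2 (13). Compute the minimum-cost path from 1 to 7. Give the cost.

21

Routes from 1 to 7:
1 -> 3 -> 7: 8 + 13 = 21
Best route has total 21.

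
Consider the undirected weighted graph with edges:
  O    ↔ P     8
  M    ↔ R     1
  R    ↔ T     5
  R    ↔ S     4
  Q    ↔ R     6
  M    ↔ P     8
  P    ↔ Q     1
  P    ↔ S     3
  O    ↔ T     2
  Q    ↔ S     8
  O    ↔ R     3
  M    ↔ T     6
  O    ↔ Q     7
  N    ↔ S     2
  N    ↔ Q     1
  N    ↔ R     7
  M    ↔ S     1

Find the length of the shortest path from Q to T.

A few of the Q→T routes:
Q-N-S-M-R-O-T: 1 + 2 + 1 + 1 + 3 + 2 = 10
Q-N-S-M-T: 1 + 2 + 1 + 6 = 10
Q-N-S-M-R-T: 1 + 2 + 1 + 1 + 5 = 10
Q-O-T: 7 + 2 = 9
Q-P-S-M-R-T: 1 + 3 + 1 + 1 + 5 = 11
Best route has total 9.

9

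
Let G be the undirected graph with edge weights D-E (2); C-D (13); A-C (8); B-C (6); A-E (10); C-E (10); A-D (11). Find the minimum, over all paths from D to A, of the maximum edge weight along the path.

10

Checking several routes:
D → A: max(11) = 11
D → E → C → A: max(2, 10, 8) = 10
D → C → E → A: max(13, 10, 10) = 13
D → E → A: max(2, 10) = 10
Best route has worst link 10.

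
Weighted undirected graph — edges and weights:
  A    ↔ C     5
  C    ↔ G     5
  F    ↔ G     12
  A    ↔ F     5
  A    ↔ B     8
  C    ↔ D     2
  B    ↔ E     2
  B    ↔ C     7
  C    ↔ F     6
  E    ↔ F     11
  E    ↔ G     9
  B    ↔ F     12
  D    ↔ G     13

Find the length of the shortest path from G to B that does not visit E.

A few of the G→B routes:
G-C-A-B: 5 + 5 + 8 = 18
G-D-C-B: 13 + 2 + 7 = 22
G-C-B: 5 + 7 = 12
G-C-F-B: 5 + 6 + 12 = 23
Best route has total 12.

12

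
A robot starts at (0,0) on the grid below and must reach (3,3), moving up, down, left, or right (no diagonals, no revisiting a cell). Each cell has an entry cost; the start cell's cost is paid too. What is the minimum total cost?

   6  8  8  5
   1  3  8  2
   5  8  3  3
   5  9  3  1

Take r0c0 r1c0 r1c1 r1c2 r1c3 r2c3 r3c3 for a total of 6 + 1 + 3 + 8 + 2 + 3 + 1 = 24.

24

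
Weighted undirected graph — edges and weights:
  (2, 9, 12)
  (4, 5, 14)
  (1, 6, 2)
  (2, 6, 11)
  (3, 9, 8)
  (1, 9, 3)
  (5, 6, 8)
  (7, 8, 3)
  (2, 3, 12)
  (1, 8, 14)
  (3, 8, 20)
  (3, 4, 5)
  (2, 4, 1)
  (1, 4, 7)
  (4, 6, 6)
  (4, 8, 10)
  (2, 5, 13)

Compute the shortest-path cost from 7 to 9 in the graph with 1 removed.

26

Some routes from 7 to 9 avoiding 1:
7-8-3-9: 3 + 20 + 8 = 31
7-8-4-2-9: 3 + 10 + 1 + 12 = 26
7-8-4-3-9: 3 + 10 + 5 + 8 = 26
7-8-4-2-3-9: 3 + 10 + 1 + 12 + 8 = 34
Best route has total 26.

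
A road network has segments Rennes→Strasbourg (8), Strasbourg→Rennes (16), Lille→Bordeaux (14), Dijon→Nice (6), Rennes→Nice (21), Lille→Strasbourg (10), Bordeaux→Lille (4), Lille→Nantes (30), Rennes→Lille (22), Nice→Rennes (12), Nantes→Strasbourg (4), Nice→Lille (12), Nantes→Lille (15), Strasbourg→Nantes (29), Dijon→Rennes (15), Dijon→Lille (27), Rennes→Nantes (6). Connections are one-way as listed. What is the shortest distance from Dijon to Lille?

A few of the Dijon→Lille routes:
Dijon → Rennes → Lille: 15 + 22 = 37
Dijon → Nice → Rennes → Nantes → Lille: 6 + 12 + 6 + 15 = 39
Dijon → Lille: 27
Dijon → Nice → Lille: 6 + 12 = 18
Dijon → Rennes → Nantes → Lille: 15 + 6 + 15 = 36
The minimum is 18 mi.

18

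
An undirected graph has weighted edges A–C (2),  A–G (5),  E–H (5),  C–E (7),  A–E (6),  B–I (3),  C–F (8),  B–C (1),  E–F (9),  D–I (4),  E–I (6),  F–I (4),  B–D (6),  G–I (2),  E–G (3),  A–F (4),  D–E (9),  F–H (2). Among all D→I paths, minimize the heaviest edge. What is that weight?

Comparing a few candidate routes:
D - B - I: max(6, 3) = 6
D - B - C - A - E - H - F - I: max(6, 1, 2, 6, 5, 2, 4) = 6
D - I: max(4) = 4
D - B - C - A - E - I: max(6, 1, 2, 6, 6) = 6
D - B - C - A - G - I: max(6, 1, 2, 5, 2) = 6
D - B - C - A - E - G - I: max(6, 1, 2, 6, 3, 2) = 6
Best route has worst link 4.

4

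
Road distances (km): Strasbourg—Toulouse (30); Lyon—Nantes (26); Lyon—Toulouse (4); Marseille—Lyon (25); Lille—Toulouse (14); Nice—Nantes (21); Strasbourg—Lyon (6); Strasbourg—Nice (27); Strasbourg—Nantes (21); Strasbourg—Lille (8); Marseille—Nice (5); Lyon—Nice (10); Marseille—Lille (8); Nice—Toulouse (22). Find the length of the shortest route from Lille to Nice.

A few of the Lille→Nice routes:
Lille -> Strasbourg -> Lyon -> Nice: 8 + 6 + 10 = 24
Lille -> Strasbourg -> Nice: 8 + 27 = 35
Lille -> Toulouse -> Lyon -> Nice: 14 + 4 + 10 = 28
Lille -> Marseille -> Nice: 8 + 5 = 13
Shortest: 13 km.

13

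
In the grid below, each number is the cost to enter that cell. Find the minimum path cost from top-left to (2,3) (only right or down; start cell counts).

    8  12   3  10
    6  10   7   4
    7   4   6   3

Path r0c0 -> r1c0 -> r2c0 -> r2c1 -> r2c2 -> r2c3: 8 + 6 + 7 + 4 + 6 + 3 = 34.
(Top row then right column would cost 40.)

34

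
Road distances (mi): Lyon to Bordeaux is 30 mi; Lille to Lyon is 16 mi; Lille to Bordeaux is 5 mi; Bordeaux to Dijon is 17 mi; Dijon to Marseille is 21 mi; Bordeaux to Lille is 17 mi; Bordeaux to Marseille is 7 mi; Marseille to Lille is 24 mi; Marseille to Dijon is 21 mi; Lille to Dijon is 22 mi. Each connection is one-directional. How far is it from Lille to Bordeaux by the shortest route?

5

Routes from Lille to Bordeaux:
Lille -> Lyon -> Bordeaux: 16 + 30 = 46
Lille -> Bordeaux: 5
Shortest: 5 mi.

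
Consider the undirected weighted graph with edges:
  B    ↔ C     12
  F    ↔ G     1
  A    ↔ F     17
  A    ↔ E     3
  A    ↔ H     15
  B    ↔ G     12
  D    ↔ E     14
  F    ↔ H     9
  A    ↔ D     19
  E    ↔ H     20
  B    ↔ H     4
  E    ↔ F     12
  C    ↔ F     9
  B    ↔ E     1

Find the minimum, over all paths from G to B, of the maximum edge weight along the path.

Checking several routes:
G→B: max(12) = 12
G→F→E→A→H→B: max(1, 12, 3, 15, 4) = 15
G→F→E→B: max(1, 12, 1) = 12
G→F→H→B: max(1, 9, 4) = 9
G→F→C→B: max(1, 9, 12) = 12
G→F→H→A→E→B: max(1, 9, 15, 3, 1) = 15
Smallest bottleneck: 9.

9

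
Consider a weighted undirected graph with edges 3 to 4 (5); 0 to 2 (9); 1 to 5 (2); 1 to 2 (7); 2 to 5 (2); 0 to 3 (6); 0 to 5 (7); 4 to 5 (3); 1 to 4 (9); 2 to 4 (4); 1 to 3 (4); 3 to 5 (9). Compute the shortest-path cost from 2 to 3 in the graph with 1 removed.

9

Checking several routes:
2→5→4→3: 2 + 3 + 5 = 10
2→4→5→3: 4 + 3 + 9 = 16
2→5→0→3: 2 + 7 + 6 = 15
2→0→3: 9 + 6 = 15
2→5→3: 2 + 9 = 11
2→4→3: 4 + 5 = 9
The minimum is 9.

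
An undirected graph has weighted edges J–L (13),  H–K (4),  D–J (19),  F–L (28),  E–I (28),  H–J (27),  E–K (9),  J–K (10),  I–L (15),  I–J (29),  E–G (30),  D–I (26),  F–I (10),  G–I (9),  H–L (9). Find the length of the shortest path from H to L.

Comparing a few candidate routes:
H -> L: 9
H -> J -> L: 27 + 13 = 40
H -> K -> J -> L: 4 + 10 + 13 = 27
Best route has total 9.

9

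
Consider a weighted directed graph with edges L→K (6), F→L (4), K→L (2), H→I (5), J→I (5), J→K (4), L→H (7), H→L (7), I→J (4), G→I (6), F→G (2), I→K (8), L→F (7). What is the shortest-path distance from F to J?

12

Routes from F to J:
F → G → I → J: 2 + 6 + 4 = 12
F → L → H → I → J: 4 + 7 + 5 + 4 = 20
The minimum is 12.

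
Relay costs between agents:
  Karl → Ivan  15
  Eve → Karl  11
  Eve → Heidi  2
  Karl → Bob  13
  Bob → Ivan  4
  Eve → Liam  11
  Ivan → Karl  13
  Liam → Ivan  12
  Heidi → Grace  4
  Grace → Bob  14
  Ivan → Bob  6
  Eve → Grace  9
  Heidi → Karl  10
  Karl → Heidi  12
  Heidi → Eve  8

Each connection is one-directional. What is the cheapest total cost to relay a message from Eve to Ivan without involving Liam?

24

Comparing a few candidate routes:
Eve→Karl→Bob→Ivan: 11 + 13 + 4 = 28
Eve→Karl→Ivan: 11 + 15 = 26
Eve→Heidi→Karl→Bob→Ivan: 2 + 10 + 13 + 4 = 29
Eve→Heidi→Karl→Ivan: 2 + 10 + 15 = 27
Eve→Grace→Bob→Ivan: 9 + 14 + 4 = 27
Eve→Heidi→Grace→Bob→Ivan: 2 + 4 + 14 + 4 = 24
Best route has total 24.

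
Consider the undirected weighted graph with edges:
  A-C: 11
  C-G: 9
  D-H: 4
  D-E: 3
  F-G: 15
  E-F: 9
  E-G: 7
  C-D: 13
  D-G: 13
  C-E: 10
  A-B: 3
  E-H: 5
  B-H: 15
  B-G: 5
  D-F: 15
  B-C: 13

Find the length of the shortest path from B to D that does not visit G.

A few of the B→D routes:
B -> H -> D: 15 + 4 = 19
B -> C -> E -> D: 13 + 10 + 3 = 26
B -> C -> D: 13 + 13 = 26
B -> A -> C -> D: 3 + 11 + 13 = 27
B -> H -> E -> D: 15 + 5 + 3 = 23
The minimum is 19.

19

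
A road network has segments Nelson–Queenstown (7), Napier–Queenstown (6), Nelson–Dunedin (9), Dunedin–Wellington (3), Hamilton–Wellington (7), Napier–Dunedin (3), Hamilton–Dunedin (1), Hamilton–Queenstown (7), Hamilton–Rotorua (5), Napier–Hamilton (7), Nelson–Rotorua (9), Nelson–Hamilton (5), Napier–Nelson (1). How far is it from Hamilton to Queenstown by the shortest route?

7

Checking several routes:
Hamilton→Dunedin→Napier→Nelson→Queenstown: 1 + 3 + 1 + 7 = 12
Hamilton→Nelson→Queenstown: 5 + 7 = 12
Hamilton→Napier→Queenstown: 7 + 6 = 13
Hamilton→Nelson→Napier→Queenstown: 5 + 1 + 6 = 12
Hamilton→Queenstown: 7
Hamilton→Dunedin→Napier→Queenstown: 1 + 3 + 6 = 10
Shortest: 7 km.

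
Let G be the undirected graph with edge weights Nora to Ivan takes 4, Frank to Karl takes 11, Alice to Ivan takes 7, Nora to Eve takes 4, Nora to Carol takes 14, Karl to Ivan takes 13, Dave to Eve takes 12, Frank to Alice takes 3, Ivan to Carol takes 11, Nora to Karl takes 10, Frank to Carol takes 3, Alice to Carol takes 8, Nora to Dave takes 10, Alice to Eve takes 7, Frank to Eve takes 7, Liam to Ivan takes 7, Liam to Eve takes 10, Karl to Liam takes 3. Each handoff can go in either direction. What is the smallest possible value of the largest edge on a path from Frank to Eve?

Some routes from Frank to Eve:
Frank-Carol-Alice-Ivan-Nora-Eve: max(3, 8, 7, 4, 4) = 8
Frank-Eve: max(7) = 7
Frank-Alice-Ivan-Nora-Eve: max(3, 7, 4, 4) = 7
Frank-Alice-Eve: max(3, 7) = 7
Frank-Alice-Ivan-Nora-Karl-Liam-Eve: max(3, 7, 4, 10, 3, 10) = 10
Frank-Carol-Alice-Eve: max(3, 8, 7) = 8
The minimum achievable maximum is 7.

7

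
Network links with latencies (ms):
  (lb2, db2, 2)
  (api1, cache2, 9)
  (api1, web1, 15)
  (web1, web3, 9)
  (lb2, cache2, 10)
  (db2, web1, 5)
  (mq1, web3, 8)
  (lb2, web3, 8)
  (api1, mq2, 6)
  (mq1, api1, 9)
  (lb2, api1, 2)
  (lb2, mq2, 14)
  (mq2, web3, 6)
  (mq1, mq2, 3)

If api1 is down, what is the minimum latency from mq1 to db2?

Some routes from mq1 to db2 avoiding api1:
mq1-mq2-web3-lb2-db2: 3 + 6 + 8 + 2 = 19
mq1-mq2-lb2-db2: 3 + 14 + 2 = 19
mq1-web3-lb2-db2: 8 + 8 + 2 = 18
The minimum is 18 ms.

18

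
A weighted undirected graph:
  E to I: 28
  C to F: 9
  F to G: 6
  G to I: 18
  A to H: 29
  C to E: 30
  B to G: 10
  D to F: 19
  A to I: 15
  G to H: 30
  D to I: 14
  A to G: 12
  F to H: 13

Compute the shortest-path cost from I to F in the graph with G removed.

33

Routes from I to F avoiding G:
I-A-H-F: 15 + 29 + 13 = 57
I-E-C-F: 28 + 30 + 9 = 67
I-D-F: 14 + 19 = 33
Shortest: 33.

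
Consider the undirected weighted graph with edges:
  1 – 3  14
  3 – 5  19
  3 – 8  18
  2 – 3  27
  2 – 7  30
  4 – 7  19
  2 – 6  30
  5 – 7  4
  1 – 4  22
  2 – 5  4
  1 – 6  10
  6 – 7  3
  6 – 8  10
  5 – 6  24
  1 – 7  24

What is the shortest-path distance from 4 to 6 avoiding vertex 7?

Some routes from 4 to 6 avoiding 7:
4 -> 1 -> 3 -> 8 -> 6: 22 + 14 + 18 + 10 = 64
4 -> 1 -> 3 -> 5 -> 6: 22 + 14 + 19 + 24 = 79
4 -> 1 -> 6: 22 + 10 = 32
Best route has total 32.

32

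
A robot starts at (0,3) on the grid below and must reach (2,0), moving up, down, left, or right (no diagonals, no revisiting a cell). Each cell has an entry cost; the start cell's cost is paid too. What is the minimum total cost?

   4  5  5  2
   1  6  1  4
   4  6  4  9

Best path: (0,3) -> (1,3) -> (1,2) -> (1,1) -> (1,0) -> (2,0)
Cost: 2 + 4 + 1 + 6 + 1 + 4 = 18

18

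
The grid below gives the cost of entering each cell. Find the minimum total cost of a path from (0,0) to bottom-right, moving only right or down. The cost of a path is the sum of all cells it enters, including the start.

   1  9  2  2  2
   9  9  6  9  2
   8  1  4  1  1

19

One optimal route is r0c0 → r0c1 → r0c2 → r0c3 → r0c4 → r1c4 → r2c4.
Its cost is 1 + 9 + 2 + 2 + 2 + 2 + 1 = 19.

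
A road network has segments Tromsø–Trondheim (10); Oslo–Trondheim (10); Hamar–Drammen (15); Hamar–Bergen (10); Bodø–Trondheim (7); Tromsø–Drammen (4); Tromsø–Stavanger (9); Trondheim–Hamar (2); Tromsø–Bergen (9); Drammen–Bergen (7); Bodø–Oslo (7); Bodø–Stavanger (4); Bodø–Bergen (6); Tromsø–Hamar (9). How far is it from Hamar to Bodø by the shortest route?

Comparing a few candidate routes:
Hamar→Bergen→Bodø: 10 + 6 = 16
Hamar→Trondheim→Oslo→Bodø: 2 + 10 + 7 = 19
Hamar→Trondheim→Bodø: 2 + 7 = 9
Shortest: 9 km.

9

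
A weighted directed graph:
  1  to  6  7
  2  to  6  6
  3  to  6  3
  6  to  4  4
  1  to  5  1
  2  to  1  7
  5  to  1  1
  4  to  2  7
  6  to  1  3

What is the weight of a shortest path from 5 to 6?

8

Candidate routes:
5 - 1 - 6: 1 + 7 = 8
Best route has total 8.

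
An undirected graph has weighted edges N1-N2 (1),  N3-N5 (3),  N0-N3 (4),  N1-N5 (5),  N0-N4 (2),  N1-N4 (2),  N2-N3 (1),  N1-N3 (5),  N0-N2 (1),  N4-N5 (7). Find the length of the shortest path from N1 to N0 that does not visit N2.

Routes from N1 to N0 avoiding N2:
N1-N4-N5-N3-N0: 2 + 7 + 3 + 4 = 16
N1-N4-N0: 2 + 2 = 4
N1-N5-N3-N0: 5 + 3 + 4 = 12
N1-N5-N4-N0: 5 + 7 + 2 = 14
N1-N3-N0: 5 + 4 = 9
N1-N3-N5-N4-N0: 5 + 3 + 7 + 2 = 17
The minimum is 4.

4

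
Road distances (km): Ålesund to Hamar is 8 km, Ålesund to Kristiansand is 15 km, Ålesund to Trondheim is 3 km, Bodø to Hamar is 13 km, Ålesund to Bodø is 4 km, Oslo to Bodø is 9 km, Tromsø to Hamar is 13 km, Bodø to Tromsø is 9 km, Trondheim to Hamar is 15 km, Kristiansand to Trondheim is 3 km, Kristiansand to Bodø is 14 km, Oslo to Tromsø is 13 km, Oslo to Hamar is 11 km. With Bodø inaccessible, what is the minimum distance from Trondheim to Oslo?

Checking several routes:
Trondheim → Hamar → Oslo: 15 + 11 = 26
Trondheim → Ålesund → Hamar → Tromsø → Oslo: 3 + 8 + 13 + 13 = 37
Trondheim → Ålesund → Hamar → Oslo: 3 + 8 + 11 = 22
Trondheim → Kristiansand → Ålesund → Hamar → Oslo: 3 + 15 + 8 + 11 = 37
Shortest: 22 km.

22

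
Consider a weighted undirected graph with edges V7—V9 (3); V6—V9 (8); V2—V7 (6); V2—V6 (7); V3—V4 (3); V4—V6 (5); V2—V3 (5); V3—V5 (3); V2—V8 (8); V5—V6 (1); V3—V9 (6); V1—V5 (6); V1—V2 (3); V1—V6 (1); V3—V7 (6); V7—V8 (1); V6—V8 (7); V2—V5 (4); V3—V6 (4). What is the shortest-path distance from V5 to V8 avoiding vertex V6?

Comparing a few candidate routes:
V5→V3→V9→V7→V8: 3 + 6 + 3 + 1 = 13
V5→V2→V8: 4 + 8 = 12
V5→V3→V7→V8: 3 + 6 + 1 = 10
V5→V3→V2→V7→V8: 3 + 5 + 6 + 1 = 15
V5→V2→V7→V8: 4 + 6 + 1 = 11
The minimum is 10.

10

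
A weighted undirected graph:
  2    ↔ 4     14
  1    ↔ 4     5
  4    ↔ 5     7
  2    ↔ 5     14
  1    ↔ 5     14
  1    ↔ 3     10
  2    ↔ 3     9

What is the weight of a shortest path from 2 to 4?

14

Comparing a few candidate routes:
2 → 4: 14
2 → 5 → 4: 14 + 7 = 21
2 → 3 → 1 → 4: 9 + 10 + 5 = 24
Shortest: 14.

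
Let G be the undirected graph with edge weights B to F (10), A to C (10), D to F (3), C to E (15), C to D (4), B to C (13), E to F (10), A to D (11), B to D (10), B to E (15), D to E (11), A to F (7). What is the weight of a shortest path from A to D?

Comparing a few candidate routes:
A -> C -> D: 10 + 4 = 14
A -> D: 11
A -> F -> D: 7 + 3 = 10
Best route has total 10.

10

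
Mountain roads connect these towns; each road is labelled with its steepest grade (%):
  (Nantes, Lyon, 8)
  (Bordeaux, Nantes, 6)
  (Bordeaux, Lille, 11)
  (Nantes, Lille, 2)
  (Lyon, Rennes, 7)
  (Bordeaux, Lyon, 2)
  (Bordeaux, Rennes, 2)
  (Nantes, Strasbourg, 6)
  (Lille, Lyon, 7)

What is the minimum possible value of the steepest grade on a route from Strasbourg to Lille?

6

Some routes from Strasbourg to Lille:
Strasbourg→Nantes→Lille: max(6, 2) = 6
Strasbourg→Nantes→Bordeaux→Lyon→Lille: max(6, 6, 2, 7) = 7
Strasbourg→Nantes→Bordeaux→Rennes→Lyon→Lille: max(6, 6, 2, 7, 7) = 7
Smallest bottleneck: 6%.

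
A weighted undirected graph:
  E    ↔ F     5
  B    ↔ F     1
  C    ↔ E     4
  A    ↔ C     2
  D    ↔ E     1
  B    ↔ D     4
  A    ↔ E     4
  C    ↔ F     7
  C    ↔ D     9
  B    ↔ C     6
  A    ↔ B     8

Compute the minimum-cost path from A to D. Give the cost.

5

Checking several routes:
A - C - D: 2 + 9 = 11
A - B - D: 8 + 4 = 12
A - E - D: 4 + 1 = 5
A - C - E - D: 2 + 4 + 1 = 7
A - C - B - D: 2 + 6 + 4 = 12
The minimum is 5.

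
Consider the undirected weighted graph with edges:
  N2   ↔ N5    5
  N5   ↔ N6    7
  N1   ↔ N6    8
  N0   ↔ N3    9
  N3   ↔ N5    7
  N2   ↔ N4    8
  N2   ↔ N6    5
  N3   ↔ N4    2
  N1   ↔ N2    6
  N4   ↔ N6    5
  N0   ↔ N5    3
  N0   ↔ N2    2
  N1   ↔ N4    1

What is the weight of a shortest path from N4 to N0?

9

A few of the N4→N0 routes:
N4-N6-N2-N0: 5 + 5 + 2 = 12
N4-N1-N2-N0: 1 + 6 + 2 = 9
N4-N3-N5-N0: 2 + 7 + 3 = 12
N4-N2-N0: 8 + 2 = 10
N4-N3-N0: 2 + 9 = 11
Shortest: 9.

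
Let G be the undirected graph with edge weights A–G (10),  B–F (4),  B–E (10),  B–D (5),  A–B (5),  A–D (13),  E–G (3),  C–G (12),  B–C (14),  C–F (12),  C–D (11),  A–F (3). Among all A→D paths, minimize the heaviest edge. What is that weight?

5

Comparing a few candidate routes:
A - F - B - D: max(3, 4, 5) = 5
A - G - E - B - D: max(10, 3, 10, 5) = 10
A - B - D: max(5, 5) = 5
The minimum achievable maximum is 5.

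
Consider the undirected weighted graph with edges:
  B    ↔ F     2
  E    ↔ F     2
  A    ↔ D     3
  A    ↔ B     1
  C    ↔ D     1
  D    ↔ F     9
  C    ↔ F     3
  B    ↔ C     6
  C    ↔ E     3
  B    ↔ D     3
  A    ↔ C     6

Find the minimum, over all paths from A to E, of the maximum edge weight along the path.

2

Some routes from A to E:
A → D → B → F → C → E: max(3, 3, 2, 3, 3) = 3
A → D → C → E: max(3, 1, 3) = 3
A → D → C → F → E: max(3, 1, 3, 2) = 3
A → B → F → E: max(1, 2, 2) = 2
The minimum achievable maximum is 2.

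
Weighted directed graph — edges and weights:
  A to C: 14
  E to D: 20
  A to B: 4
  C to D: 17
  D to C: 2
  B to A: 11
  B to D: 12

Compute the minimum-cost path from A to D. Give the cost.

Candidate routes:
A→B→D: 4 + 12 = 16
A→C→D: 14 + 17 = 31
Shortest: 16.

16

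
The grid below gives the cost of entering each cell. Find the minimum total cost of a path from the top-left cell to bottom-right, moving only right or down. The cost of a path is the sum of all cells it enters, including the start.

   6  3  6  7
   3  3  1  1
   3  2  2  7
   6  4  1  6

22

Best path: [0,0] → [0,1] → [1,1] → [1,2] → [2,2] → [3,2] → [3,3]
Cost: 6 + 3 + 3 + 1 + 2 + 1 + 6 = 22
For comparison, the top-then-right route costs 36.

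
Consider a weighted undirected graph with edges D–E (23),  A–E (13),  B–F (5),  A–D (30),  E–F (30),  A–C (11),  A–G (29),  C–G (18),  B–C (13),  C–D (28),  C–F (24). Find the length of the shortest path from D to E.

23

Some routes from D to E:
D → A → E: 30 + 13 = 43
D → C → F → E: 28 + 24 + 30 = 82
D → E: 23
D → C → B → F → E: 28 + 13 + 5 + 30 = 76
D → C → A → E: 28 + 11 + 13 = 52
Best route has total 23.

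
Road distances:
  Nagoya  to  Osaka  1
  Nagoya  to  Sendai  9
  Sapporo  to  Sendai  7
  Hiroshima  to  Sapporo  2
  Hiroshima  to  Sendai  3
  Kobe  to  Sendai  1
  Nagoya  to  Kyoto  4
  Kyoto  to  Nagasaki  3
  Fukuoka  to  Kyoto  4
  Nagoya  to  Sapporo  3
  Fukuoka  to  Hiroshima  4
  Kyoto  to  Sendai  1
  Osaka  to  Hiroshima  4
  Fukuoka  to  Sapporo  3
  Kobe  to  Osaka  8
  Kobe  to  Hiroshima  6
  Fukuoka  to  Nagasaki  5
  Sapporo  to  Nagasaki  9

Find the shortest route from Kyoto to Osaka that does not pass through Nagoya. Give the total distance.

A few of the Kyoto→Osaka routes:
Kyoto - Fukuoka - Sapporo - Hiroshima - Osaka: 4 + 3 + 2 + 4 = 13
Kyoto - Fukuoka - Hiroshima - Osaka: 4 + 4 + 4 = 12
Kyoto - Sendai - Hiroshima - Osaka: 1 + 3 + 4 = 8
Kyoto - Sendai - Kobe - Osaka: 1 + 1 + 8 = 10
Kyoto - Sendai - Kobe - Hiroshima - Osaka: 1 + 1 + 6 + 4 = 12
Best route has total 8.

8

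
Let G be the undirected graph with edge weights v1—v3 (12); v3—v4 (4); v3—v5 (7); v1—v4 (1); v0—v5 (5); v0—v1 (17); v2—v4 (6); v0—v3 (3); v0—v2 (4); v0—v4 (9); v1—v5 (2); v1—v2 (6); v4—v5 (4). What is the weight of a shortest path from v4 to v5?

3

A few of the v4→v5 routes:
v4 - v3 - v0 - v5: 4 + 3 + 5 = 12
v4 - v2 - v1 - v5: 6 + 6 + 2 = 14
v4 - v1 - v5: 1 + 2 = 3
v4 - v5: 4
v4 - v3 - v5: 4 + 7 = 11
Shortest: 3.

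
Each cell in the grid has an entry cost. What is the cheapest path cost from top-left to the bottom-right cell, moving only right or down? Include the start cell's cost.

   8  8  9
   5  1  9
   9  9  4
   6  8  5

Best path: [0,0] -> [1,0] -> [1,1] -> [1,2] -> [2,2] -> [3,2]
Cost: 8 + 5 + 1 + 9 + 4 + 5 = 32

32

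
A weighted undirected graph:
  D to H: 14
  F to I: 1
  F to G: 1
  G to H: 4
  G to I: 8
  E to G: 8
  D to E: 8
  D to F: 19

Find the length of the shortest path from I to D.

18

A few of the I→D routes:
I -> F -> G -> E -> D: 1 + 1 + 8 + 8 = 18
I -> F -> D: 1 + 19 = 20
I -> F -> G -> H -> D: 1 + 1 + 4 + 14 = 20
Shortest: 18.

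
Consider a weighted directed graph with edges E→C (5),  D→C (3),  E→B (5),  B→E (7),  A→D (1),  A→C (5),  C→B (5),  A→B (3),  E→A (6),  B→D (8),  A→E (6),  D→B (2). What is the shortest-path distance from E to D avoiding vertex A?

Candidate routes:
E→C→B→D: 5 + 5 + 8 = 18
E→B→D: 5 + 8 = 13
Shortest: 13.

13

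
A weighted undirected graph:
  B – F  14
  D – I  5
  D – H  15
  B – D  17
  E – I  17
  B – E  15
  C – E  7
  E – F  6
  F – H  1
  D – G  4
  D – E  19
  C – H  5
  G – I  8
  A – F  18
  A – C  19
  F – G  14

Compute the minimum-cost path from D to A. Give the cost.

Checking several routes:
D - H - C - A: 15 + 5 + 19 = 39
D - H - F - A: 15 + 1 + 18 = 34
D - G - F - A: 4 + 14 + 18 = 36
D - G - F - H - C - A: 4 + 14 + 1 + 5 + 19 = 43
D - E - F - A: 19 + 6 + 18 = 43
Best route has total 34.

34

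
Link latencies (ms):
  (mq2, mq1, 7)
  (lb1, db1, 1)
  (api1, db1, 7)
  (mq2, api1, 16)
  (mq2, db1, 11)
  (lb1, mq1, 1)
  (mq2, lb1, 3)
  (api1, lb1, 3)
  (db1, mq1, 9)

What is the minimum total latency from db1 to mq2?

Checking several routes:
db1 -> lb1 -> mq2: 1 + 3 = 4
db1 -> mq1 -> lb1 -> mq2: 9 + 1 + 3 = 13
db1 -> mq2: 11
db1 -> api1 -> lb1 -> mq2: 7 + 3 + 3 = 13
db1 -> lb1 -> mq1 -> mq2: 1 + 1 + 7 = 9
The minimum is 4 ms.

4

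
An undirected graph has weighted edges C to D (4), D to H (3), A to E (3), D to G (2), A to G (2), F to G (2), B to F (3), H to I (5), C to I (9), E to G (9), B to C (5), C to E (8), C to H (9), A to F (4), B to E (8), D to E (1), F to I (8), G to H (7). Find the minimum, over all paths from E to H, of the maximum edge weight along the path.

Some routes from E to H:
E -> A -> F -> B -> C -> D -> H: max(3, 4, 3, 5, 4, 3) = 5
E -> A -> F -> G -> D -> H: max(3, 4, 2, 2, 3) = 4
E -> A -> G -> D -> H: max(3, 2, 2, 3) = 3
E -> D -> G -> H: max(1, 2, 7) = 7
E -> A -> G -> F -> B -> C -> D -> H: max(3, 2, 2, 3, 5, 4, 3) = 5
E -> D -> H: max(1, 3) = 3
The minimum achievable maximum is 3.

3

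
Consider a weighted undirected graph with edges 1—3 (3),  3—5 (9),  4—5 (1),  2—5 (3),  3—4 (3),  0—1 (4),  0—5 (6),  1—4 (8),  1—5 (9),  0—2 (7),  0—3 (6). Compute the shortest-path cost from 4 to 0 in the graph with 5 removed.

Comparing a few candidate routes:
4 - 3 - 1 - 0: 3 + 3 + 4 = 10
4 - 3 - 0: 3 + 6 = 9
4 - 1 - 0: 8 + 4 = 12
Shortest: 9.

9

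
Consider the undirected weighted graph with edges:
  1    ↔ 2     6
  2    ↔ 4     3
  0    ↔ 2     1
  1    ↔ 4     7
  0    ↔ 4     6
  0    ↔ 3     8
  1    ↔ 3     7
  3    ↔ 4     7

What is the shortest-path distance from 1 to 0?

Some routes from 1 to 0:
1 -> 4 -> 0: 7 + 6 = 13
1 -> 4 -> 2 -> 0: 7 + 3 + 1 = 11
1 -> 2 -> 0: 6 + 1 = 7
Shortest: 7.

7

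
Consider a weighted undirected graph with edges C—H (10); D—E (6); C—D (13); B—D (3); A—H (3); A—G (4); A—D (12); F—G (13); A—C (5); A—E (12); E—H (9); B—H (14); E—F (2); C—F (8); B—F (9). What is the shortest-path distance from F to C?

Some routes from F to C:
F → E → H → A → C: 2 + 9 + 3 + 5 = 19
F → E → D → C: 2 + 6 + 13 = 21
F → E → A → C: 2 + 12 + 5 = 19
F → C: 8
F → E → H → C: 2 + 9 + 10 = 21
Best route has total 8.

8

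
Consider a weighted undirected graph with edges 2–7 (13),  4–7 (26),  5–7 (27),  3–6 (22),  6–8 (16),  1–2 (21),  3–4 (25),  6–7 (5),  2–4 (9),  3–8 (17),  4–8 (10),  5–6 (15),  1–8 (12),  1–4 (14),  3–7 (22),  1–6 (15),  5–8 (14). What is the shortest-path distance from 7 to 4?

22

A few of the 7→4 routes:
7→6→1→8→4: 5 + 15 + 12 + 10 = 42
7→6→1→4: 5 + 15 + 14 = 34
7→6→8→4: 5 + 16 + 10 = 31
7→2→4: 13 + 9 = 22
7→4: 26
The minimum is 22.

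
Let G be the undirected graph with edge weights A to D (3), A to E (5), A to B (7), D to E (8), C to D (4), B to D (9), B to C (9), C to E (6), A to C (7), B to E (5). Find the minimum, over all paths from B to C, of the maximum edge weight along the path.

5

Comparing a few candidate routes:
B-E-C: max(5, 6) = 6
B-E-A-D-C: max(5, 5, 3, 4) = 5
B-E-A-C: max(5, 5, 7) = 7
B-A-D-C: max(7, 3, 4) = 7
B-A-E-C: max(7, 5, 6) = 7
B-A-C: max(7, 7) = 7
Smallest bottleneck: 5.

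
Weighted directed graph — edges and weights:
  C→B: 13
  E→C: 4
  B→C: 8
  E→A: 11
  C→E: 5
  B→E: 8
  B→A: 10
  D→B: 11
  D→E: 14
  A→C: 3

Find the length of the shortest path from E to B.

Paths from E to B:
E → C → B: 4 + 13 = 17
E → A → C → B: 11 + 3 + 13 = 27
Best route has total 17.

17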